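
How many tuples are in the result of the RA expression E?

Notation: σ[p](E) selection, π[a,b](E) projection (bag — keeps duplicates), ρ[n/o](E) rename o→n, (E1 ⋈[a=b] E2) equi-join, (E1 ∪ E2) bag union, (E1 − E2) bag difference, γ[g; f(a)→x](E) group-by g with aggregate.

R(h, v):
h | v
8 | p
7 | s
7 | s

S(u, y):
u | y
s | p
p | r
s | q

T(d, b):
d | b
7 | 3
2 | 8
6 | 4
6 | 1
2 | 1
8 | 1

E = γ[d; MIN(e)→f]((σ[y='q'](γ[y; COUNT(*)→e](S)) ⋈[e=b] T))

Per-node cardinality:
  S → 3
  γ[y; COUNT(*)→e](S) → 3
  σ[y='q'](γ[y; COUNT(*)→e](S)) → 1
  T → 6
  (σ[y='q'](γ[y; COUNT(*)→e](S)) ⋈[e=b] T) → 3
  γ[d; MIN(e)→f]((σ[y='q'](γ[y; COUNT(*)→e](S)) ⋈[e=b] T)) → 3

|E| = 3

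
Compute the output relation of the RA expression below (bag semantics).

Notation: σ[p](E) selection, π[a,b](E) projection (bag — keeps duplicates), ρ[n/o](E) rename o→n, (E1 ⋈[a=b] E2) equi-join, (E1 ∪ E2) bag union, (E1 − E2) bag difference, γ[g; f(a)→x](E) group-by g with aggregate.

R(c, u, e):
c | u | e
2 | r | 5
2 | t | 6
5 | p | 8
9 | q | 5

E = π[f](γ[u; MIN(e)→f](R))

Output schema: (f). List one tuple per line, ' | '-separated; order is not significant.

Per-node cardinality:
  R → 4
  γ[u; MIN(e)→f](R) → 4
  π[f](γ[u; MIN(e)→f](R)) → 4

== RESULT ==
f
5
5
6
8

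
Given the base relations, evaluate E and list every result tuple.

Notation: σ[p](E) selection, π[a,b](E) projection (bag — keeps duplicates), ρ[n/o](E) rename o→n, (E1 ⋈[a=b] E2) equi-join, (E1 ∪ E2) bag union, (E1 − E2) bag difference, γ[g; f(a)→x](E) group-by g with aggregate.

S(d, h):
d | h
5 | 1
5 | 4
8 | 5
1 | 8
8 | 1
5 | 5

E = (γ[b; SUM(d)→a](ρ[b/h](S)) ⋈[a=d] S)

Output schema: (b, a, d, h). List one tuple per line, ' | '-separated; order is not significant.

Row counts bottom-up:
  S → 6
  ρ[b/h](S) → 6
  γ[b; SUM(d)→a](ρ[b/h](S)) → 4
  S → 6
  (γ[b; SUM(d)→a](ρ[b/h](S)) ⋈[a=d] S) → 4

== RESULT ==
b | a | d | h
4 | 5 | 5 | 1
4 | 5 | 5 | 4
4 | 5 | 5 | 5
8 | 1 | 1 | 8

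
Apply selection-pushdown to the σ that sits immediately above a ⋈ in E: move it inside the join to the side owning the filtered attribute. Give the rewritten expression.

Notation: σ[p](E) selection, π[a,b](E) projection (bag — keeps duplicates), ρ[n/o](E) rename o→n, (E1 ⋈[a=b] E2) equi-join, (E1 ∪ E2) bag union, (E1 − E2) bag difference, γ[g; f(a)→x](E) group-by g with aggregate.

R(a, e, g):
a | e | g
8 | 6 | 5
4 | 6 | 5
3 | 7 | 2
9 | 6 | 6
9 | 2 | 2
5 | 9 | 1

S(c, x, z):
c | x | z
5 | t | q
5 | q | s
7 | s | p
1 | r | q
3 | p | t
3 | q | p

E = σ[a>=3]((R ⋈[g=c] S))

σ filters on a, owned by the left side.
E' = (σ[a>=3](R) ⋈[g=c] S)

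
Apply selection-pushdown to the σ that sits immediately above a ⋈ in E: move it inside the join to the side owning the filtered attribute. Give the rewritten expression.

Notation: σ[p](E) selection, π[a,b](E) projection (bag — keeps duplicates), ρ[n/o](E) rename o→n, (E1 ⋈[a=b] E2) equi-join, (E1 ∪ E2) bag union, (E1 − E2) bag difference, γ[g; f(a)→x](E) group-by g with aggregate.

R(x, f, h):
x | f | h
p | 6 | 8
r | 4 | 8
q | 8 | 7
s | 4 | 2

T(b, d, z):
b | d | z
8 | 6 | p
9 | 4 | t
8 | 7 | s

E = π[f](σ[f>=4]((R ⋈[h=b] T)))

σ filters on f, owned by the left side.
E' = π[f]((σ[f>=4](R) ⋈[h=b] T))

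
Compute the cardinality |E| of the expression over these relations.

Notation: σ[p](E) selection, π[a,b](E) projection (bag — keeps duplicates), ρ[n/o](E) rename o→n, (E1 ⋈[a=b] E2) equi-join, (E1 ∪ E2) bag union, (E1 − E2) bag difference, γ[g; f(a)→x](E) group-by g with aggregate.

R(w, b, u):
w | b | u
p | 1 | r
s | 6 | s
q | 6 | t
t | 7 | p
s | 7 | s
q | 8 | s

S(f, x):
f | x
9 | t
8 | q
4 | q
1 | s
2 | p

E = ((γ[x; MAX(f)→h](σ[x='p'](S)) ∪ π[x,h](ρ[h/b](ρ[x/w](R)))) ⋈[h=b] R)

Subexpression sizes:
  S → 5
  σ[x='p'](S) → 1
  γ[x; MAX(f)→h](σ[x='p'](S)) → 1
  R → 6
  ρ[x/w](R) → 6
  ρ[h/b](ρ[x/w](R)) → 6
  π[x,h](ρ[h/b](ρ[x/w](R))) → 6
  (γ[x; MAX(f)→h](σ[x='p'](S)) ∪ π[x,h](ρ[h/b](ρ[x/w](R)))) → 7
  R → 6
  ((γ[x; MAX(f)→h](σ[x='p'](S)) ∪ π[x,h](ρ[h/b](ρ[x/w](R)))) ⋈[h=b] R) → 10

|E| = 10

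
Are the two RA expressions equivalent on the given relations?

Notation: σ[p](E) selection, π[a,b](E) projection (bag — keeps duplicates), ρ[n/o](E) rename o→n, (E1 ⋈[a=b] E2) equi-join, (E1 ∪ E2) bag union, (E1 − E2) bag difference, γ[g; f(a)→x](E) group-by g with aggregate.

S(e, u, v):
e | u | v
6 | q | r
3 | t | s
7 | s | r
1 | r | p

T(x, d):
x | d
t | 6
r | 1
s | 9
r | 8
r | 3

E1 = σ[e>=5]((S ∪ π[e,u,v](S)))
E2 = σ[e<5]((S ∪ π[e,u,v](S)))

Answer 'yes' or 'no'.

E1 per-node cardinality:
  S → 4
  S → 4
  π[e,u,v](S) → 4
  (S ∪ π[e,u,v](S)) → 8
  σ[e>=5]((S ∪ π[e,u,v](S))) → 4
E2 per-node cardinality:
  S → 4
  S → 4
  π[e,u,v](S) → 4
  (S ∪ π[e,u,v](S)) → 8
  σ[e<5]((S ∪ π[e,u,v](S))) → 4

E1 result:
e | u | v
6 | q | r
6 | q | r
7 | s | r
7 | s | r
E2 result:
e | u | v
1 | r | p
1 | r | p
3 | t | s
3 | t | s
Witness: (7, 's', 'r') appears 2× in E1 but 0× in E2.

no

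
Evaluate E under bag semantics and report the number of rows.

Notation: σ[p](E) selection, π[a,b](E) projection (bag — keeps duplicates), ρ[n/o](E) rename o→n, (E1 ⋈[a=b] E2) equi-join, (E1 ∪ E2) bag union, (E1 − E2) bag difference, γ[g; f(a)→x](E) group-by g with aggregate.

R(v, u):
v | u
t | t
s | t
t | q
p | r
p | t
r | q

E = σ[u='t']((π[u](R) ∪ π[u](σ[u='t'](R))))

Stepwise |·|:
  R → 6
  π[u](R) → 6
  R → 6
  σ[u='t'](R) → 3
  π[u](σ[u='t'](R)) → 3
  (π[u](R) ∪ π[u](σ[u='t'](R))) → 9
  σ[u='t']((π[u](R) ∪ π[u](σ[u='t'](R)))) → 6

|E| = 6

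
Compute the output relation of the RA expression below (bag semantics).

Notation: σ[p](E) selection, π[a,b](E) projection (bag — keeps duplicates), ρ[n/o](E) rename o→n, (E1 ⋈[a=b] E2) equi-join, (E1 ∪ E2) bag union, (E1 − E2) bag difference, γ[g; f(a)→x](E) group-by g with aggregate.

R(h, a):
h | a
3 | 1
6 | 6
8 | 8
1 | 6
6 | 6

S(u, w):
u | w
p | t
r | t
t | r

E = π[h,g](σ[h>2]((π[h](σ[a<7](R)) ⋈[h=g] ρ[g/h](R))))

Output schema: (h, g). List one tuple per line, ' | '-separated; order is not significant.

Per-node cardinality:
  R → 5
  σ[a<7](R) → 4
  π[h](σ[a<7](R)) → 4
  R → 5
  ρ[g/h](R) → 5
  (π[h](σ[a<7](R)) ⋈[h=g] ρ[g/h](R)) → 6
  σ[h>2]((π[h](σ[a<7](R)) ⋈[h=g] ρ[g/h](R))) → 5
  π[h,g](σ[h>2]((π[h](σ[a<7](R)) ⋈[h=g] ρ[g/h](R)))) → 5

== RESULT ==
h | g
3 | 3
6 | 6
6 | 6
6 | 6
6 | 6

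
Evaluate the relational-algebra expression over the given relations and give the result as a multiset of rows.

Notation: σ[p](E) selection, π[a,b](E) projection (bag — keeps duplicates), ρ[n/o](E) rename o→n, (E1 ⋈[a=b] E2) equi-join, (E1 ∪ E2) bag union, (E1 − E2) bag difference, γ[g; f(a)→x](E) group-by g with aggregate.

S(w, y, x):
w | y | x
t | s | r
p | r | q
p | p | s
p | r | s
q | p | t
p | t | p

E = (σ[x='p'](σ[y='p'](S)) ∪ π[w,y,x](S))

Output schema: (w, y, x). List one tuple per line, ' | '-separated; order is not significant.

Stepwise |·|:
  S → 6
  σ[y='p'](S) → 2
  σ[x='p'](σ[y='p'](S)) → 0
  S → 6
  π[w,y,x](S) → 6
  (σ[x='p'](σ[y='p'](S)) ∪ π[w,y,x](S)) → 6

== RESULT ==
w | y | x
p | p | s
p | r | q
p | r | s
p | t | p
q | p | t
t | s | r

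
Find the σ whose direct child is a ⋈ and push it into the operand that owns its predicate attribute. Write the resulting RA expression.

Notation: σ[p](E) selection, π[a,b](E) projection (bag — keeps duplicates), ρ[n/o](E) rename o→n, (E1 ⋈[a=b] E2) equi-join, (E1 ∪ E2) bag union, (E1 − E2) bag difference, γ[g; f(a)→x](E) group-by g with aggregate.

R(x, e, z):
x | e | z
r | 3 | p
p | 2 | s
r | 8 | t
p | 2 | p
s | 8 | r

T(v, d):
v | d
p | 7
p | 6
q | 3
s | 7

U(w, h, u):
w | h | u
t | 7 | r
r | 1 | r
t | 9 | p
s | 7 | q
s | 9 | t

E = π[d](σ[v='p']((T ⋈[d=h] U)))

σ filters on v, owned by the left side.
E' = π[d]((σ[v='p'](T) ⋈[d=h] U))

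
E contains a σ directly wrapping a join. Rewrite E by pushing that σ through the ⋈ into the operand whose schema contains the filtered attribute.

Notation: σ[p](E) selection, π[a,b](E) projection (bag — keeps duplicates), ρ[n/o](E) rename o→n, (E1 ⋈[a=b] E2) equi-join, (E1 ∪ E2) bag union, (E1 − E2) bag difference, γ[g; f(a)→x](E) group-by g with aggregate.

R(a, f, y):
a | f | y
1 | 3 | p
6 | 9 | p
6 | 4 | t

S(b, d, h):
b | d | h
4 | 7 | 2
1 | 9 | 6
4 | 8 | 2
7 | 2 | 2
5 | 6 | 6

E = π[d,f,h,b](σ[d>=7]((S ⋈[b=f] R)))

σ filters on d, owned by the left side.
E' = π[d,f,h,b]((σ[d>=7](S) ⋈[b=f] R))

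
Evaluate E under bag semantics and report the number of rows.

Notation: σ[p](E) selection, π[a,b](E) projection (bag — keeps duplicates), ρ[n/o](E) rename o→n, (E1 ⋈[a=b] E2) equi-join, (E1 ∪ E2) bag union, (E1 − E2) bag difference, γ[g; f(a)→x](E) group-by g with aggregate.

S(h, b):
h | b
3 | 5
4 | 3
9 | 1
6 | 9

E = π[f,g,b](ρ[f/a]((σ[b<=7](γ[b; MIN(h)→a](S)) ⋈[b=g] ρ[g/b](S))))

Subexpression sizes:
  S → 4
  γ[b; MIN(h)→a](S) → 4
  σ[b<=7](γ[b; MIN(h)→a](S)) → 3
  S → 4
  ρ[g/b](S) → 4
  (σ[b<=7](γ[b; MIN(h)→a](S)) ⋈[b=g] ρ[g/b](S)) → 3
  ρ[f/a]((σ[b<=7](γ[b; MIN(h)→a](S)) ⋈[b=g] ρ[g/b](S))) → 3
  π[f,g,b](ρ[f/a]((σ[b<=7](γ[b; MIN(h)→a](S)) ⋈[b=g] ρ[g/b](S)))) → 3

|E| = 3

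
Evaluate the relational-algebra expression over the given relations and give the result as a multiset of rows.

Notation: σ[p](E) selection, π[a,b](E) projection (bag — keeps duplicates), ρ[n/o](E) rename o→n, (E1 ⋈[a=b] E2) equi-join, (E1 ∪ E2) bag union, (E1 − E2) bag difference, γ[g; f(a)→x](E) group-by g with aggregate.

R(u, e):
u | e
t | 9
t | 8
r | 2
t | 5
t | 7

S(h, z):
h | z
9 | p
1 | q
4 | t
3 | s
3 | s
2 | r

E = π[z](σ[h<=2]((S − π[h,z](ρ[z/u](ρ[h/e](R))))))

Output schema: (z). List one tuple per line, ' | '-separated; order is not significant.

Stepwise |·|:
  S → 6
  R → 5
  ρ[h/e](R) → 5
  ρ[z/u](ρ[h/e](R)) → 5
  π[h,z](ρ[z/u](ρ[h/e](R))) → 5
  (S − π[h,z](ρ[z/u](ρ[h/e](R)))) → 5
  σ[h<=2]((S − π[h,z](ρ[z/u](ρ[h/e](R))))) → 1
  π[z](σ[h<=2]((S − π[h,z](ρ[z/u](ρ[h/e](R)))))) → 1

== RESULT ==
z
q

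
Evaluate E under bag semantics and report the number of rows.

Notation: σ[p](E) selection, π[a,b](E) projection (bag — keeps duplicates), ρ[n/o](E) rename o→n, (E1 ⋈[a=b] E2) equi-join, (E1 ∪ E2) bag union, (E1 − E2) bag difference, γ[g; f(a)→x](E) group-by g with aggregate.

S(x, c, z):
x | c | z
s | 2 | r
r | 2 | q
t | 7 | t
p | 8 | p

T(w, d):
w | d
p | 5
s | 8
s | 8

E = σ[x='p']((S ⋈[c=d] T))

Per-node cardinality:
  S → 4
  T → 3
  (S ⋈[c=d] T) → 2
  σ[x='p']((S ⋈[c=d] T)) → 2

|E| = 2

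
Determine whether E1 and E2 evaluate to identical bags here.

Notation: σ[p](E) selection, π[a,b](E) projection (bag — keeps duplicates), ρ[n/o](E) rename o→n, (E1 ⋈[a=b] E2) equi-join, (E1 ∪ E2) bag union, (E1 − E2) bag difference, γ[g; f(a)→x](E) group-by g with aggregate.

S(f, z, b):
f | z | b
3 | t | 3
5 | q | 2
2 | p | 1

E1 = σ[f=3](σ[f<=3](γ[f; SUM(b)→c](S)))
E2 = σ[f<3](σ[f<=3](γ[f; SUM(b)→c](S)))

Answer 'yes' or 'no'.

E1 per-node cardinality:
  S → 3
  γ[f; SUM(b)→c](S) → 3
  σ[f<=3](γ[f; SUM(b)→c](S)) → 2
  σ[f=3](σ[f<=3](γ[f; SUM(b)→c](S))) → 1
E2 per-node cardinality:
  S → 3
  γ[f; SUM(b)→c](S) → 3
  σ[f<=3](γ[f; SUM(b)→c](S)) → 2
  σ[f<3](σ[f<=3](γ[f; SUM(b)→c](S))) → 1

E1 result:
f | c
3 | 3
E2 result:
f | c
2 | 1
Witness: (3, 3) appears 1× in E1 but 0× in E2.

no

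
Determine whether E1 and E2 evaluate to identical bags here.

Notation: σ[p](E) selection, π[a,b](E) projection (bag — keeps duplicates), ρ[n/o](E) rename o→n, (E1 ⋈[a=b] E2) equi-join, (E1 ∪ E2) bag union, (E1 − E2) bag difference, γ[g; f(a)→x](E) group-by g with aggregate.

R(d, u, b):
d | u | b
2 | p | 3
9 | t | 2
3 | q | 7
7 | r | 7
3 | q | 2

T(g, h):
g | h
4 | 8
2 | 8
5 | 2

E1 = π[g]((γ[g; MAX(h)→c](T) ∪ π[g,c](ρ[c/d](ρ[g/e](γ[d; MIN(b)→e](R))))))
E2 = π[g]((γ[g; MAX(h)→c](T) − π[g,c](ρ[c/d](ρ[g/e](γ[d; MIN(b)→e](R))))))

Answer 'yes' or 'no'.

E1 subexpression sizes:
  T → 3
  γ[g; MAX(h)→c](T) → 3
  R → 5
  γ[d; MIN(b)→e](R) → 4
  ρ[g/e](γ[d; MIN(b)→e](R)) → 4
  ρ[c/d](ρ[g/e](γ[d; MIN(b)→e](R))) → 4
  π[g,c](ρ[c/d](ρ[g/e](γ[d; MIN(b)→e](R)))) → 4
  (γ[g; MAX(h)→c](T) ∪ π[g,c](ρ[c/d](ρ[g/e](γ[d; MIN(b)→e](R))))) → 7
  π[g]((γ[g; MAX(h)→c](T) ∪ π[g,c](ρ[c/d](ρ[g/e](γ[d; MIN(b)→e](R)))))) → 7
E2 subexpression sizes:
  T → 3
  γ[g; MAX(h)→c](T) → 3
  R → 5
  γ[d; MIN(b)→e](R) → 4
  ρ[g/e](γ[d; MIN(b)→e](R)) → 4
  ρ[c/d](ρ[g/e](γ[d; MIN(b)→e](R))) → 4
  π[g,c](ρ[c/d](ρ[g/e](γ[d; MIN(b)→e](R)))) → 4
  (γ[g; MAX(h)→c](T) − π[g,c](ρ[c/d](ρ[g/e](γ[d; MIN(b)→e](R))))) → 3
  π[g]((γ[g; MAX(h)→c](T) − π[g,c](ρ[c/d](ρ[g/e](γ[d; MIN(b)→e](R)))))) → 3

E1 result:
g
2
2
2
3
4
5
7
E2 result:
g
2
4
5
Witness: (7,) appears 1× in E1 but 0× in E2.

no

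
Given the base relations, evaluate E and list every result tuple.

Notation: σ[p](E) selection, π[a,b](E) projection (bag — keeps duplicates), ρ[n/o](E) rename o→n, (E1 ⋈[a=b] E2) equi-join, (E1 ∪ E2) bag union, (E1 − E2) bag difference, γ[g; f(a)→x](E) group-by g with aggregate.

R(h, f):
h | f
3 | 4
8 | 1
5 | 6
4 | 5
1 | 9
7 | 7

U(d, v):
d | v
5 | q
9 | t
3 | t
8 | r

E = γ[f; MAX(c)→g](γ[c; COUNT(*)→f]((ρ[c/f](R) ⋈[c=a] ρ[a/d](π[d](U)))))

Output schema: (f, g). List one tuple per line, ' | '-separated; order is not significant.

Subexpression sizes:
  R → 6
  ρ[c/f](R) → 6
  U → 4
  π[d](U) → 4
  ρ[a/d](π[d](U)) → 4
  (ρ[c/f](R) ⋈[c=a] ρ[a/d](π[d](U))) → 2
  γ[c; COUNT(*)→f]((ρ[c/f](R) ⋈[c=a] ρ[a/d](π[d](U)))) → 2
  γ[f; MAX(c)→g](γ[c; COUNT(*)→f]((ρ[c/f](R) ⋈[c=a] ρ[a/d](π[d](U))))) → 1

== RESULT ==
f | g
1 | 9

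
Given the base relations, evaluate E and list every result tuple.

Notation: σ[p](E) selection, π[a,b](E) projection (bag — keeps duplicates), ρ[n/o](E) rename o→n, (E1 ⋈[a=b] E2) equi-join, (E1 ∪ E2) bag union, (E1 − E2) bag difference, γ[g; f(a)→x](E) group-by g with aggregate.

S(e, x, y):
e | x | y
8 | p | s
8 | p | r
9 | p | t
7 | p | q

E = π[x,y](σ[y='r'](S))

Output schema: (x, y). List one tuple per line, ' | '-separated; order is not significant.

Stepwise |·|:
  S → 4
  σ[y='r'](S) → 1
  π[x,y](σ[y='r'](S)) → 1

== RESULT ==
x | y
p | r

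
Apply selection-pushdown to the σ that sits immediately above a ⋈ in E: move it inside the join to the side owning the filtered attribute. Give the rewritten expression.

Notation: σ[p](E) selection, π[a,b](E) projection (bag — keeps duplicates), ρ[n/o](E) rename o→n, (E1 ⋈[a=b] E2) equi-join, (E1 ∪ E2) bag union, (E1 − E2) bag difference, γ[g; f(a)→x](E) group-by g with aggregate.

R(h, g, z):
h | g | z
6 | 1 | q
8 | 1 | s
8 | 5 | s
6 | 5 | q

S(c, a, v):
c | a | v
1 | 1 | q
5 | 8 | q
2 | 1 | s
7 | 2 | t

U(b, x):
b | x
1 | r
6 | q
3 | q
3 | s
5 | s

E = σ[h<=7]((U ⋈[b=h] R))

σ filters on h, owned by the right side.
E' = (U ⋈[b=h] σ[h<=7](R))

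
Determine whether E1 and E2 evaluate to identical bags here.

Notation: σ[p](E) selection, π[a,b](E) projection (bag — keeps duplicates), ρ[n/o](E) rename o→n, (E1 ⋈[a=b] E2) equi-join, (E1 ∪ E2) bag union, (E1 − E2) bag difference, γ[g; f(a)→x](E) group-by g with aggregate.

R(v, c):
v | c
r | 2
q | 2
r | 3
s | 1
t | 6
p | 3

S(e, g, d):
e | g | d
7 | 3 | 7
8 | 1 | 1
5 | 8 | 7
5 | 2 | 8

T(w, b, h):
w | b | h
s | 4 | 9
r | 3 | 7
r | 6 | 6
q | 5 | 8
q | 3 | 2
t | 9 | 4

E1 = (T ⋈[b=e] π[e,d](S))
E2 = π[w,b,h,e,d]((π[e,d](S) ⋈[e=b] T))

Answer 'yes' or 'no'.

E1 per-node cardinality:
  T → 6
  S → 4
  π[e,d](S) → 4
  (T ⋈[b=e] π[e,d](S)) → 2
E2 per-node cardinality:
  S → 4
  π[e,d](S) → 4
  T → 6
  (π[e,d](S) ⋈[e=b] T) → 2
  π[w,b,h,e,d]((π[e,d](S) ⋈[e=b] T)) → 2

E1 and E2 produce the same multiset:
w | b | h | e | d
q | 5 | 8 | 5 | 7
q | 5 | 8 | 5 | 8

yes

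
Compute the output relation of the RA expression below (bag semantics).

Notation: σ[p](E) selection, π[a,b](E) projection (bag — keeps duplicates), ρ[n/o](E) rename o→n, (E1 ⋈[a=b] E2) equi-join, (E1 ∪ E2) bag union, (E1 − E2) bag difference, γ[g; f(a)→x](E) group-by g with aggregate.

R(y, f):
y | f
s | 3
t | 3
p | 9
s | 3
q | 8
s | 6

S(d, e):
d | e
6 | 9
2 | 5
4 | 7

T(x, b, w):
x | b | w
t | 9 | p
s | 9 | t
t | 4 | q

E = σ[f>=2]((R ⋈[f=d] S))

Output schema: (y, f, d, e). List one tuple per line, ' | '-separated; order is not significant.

Per-node cardinality:
  R → 6
  S → 3
  (R ⋈[f=d] S) → 1
  σ[f>=2]((R ⋈[f=d] S)) → 1

== RESULT ==
y | f | d | e
s | 6 | 6 | 9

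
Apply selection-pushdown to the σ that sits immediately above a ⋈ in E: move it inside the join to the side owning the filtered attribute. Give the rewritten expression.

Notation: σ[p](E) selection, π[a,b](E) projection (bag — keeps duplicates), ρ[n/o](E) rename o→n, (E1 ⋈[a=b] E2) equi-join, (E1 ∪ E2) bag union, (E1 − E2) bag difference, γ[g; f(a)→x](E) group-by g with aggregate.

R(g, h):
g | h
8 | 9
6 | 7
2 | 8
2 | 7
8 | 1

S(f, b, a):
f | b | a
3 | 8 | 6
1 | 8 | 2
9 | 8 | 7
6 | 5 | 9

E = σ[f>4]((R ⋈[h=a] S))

σ filters on f, owned by the right side.
E' = (R ⋈[h=a] σ[f>4](S))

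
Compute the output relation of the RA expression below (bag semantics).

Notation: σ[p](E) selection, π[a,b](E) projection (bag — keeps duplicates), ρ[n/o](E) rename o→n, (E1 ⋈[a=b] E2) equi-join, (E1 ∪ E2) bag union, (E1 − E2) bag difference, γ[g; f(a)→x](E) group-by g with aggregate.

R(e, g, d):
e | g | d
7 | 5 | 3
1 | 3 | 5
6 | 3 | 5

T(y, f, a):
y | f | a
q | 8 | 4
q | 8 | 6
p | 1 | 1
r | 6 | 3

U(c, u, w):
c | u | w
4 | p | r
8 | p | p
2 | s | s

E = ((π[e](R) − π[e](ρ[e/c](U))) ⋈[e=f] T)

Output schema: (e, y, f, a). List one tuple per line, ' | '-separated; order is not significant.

Row counts bottom-up:
  R → 3
  π[e](R) → 3
  U → 3
  ρ[e/c](U) → 3
  π[e](ρ[e/c](U)) → 3
  (π[e](R) − π[e](ρ[e/c](U))) → 3
  T → 4
  ((π[e](R) − π[e](ρ[e/c](U))) ⋈[e=f] T) → 2

== RESULT ==
e | y | f | a
1 | p | 1 | 1
6 | r | 6 | 3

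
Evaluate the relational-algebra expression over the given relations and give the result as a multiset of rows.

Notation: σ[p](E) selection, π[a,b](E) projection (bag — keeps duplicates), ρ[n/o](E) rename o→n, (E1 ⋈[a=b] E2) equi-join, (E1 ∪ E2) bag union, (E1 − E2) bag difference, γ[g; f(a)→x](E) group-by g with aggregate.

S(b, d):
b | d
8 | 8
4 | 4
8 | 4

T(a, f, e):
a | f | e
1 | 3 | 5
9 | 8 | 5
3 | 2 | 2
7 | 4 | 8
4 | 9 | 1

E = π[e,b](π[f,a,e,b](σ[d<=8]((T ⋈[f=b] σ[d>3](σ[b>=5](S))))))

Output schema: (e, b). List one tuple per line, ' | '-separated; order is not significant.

Stepwise |·|:
  T → 5
  S → 3
  σ[b>=5](S) → 2
  σ[d>3](σ[b>=5](S)) → 2
  (T ⋈[f=b] σ[d>3](σ[b>=5](S))) → 2
  σ[d<=8]((T ⋈[f=b] σ[d>3](σ[b>=5](S)))) → 2
  π[f,a,e,b](σ[d<=8]((T ⋈[f=b] σ[d>3](σ[b>=5](S))))) → 2
  π[e,b](π[f,a,e,b](σ[d<=8]((T ⋈[f=b] σ[d>3](σ[b>=5](S)))))) → 2

== RESULT ==
e | b
5 | 8
5 | 8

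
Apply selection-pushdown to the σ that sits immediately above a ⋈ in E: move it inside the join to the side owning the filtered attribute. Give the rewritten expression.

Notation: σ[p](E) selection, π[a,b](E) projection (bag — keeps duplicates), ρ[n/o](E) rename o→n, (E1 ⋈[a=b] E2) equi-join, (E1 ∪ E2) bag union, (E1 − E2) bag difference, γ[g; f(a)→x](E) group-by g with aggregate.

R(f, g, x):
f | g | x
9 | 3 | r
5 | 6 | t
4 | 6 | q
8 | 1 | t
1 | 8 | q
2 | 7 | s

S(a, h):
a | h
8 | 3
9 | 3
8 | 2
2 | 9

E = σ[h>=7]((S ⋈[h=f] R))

σ filters on h, owned by the left side.
E' = (σ[h>=7](S) ⋈[h=f] R)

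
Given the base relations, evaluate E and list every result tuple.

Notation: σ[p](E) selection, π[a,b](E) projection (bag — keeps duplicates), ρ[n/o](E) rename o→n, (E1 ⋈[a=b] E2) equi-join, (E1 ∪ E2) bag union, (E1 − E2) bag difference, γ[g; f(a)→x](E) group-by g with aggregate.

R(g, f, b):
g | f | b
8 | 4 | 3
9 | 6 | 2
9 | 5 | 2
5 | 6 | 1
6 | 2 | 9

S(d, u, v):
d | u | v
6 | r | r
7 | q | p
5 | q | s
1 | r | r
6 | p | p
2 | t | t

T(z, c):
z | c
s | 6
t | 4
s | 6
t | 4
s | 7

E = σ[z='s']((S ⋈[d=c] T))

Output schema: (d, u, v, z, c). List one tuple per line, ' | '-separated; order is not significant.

Subexpression sizes:
  S → 6
  T → 5
  (S ⋈[d=c] T) → 5
  σ[z='s']((S ⋈[d=c] T)) → 5

== RESULT ==
d | u | v | z | c
6 | p | p | s | 6
6 | p | p | s | 6
6 | r | r | s | 6
6 | r | r | s | 6
7 | q | p | s | 7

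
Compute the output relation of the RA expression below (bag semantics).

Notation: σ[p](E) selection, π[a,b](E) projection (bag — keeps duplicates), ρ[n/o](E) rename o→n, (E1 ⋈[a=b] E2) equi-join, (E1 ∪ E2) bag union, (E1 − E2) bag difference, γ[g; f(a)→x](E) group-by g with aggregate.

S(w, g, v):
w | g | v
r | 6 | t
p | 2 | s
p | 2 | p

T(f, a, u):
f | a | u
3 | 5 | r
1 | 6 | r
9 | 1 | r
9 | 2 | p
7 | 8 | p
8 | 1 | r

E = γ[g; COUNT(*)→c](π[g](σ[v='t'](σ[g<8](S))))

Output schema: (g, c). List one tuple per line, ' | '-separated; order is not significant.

Row counts bottom-up:
  S → 3
  σ[g<8](S) → 3
  σ[v='t'](σ[g<8](S)) → 1
  π[g](σ[v='t'](σ[g<8](S))) → 1
  γ[g; COUNT(*)→c](π[g](σ[v='t'](σ[g<8](S)))) → 1

== RESULT ==
g | c
6 | 1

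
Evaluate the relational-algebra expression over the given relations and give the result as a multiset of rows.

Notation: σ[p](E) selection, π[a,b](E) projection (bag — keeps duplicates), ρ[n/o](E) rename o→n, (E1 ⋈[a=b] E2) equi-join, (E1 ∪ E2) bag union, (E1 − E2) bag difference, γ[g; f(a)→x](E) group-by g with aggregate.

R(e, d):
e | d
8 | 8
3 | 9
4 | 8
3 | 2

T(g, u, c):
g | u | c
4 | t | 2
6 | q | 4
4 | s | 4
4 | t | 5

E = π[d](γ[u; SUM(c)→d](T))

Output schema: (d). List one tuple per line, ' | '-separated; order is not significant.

Row counts bottom-up:
  T → 4
  γ[u; SUM(c)→d](T) → 3
  π[d](γ[u; SUM(c)→d](T)) → 3

== RESULT ==
d
4
4
7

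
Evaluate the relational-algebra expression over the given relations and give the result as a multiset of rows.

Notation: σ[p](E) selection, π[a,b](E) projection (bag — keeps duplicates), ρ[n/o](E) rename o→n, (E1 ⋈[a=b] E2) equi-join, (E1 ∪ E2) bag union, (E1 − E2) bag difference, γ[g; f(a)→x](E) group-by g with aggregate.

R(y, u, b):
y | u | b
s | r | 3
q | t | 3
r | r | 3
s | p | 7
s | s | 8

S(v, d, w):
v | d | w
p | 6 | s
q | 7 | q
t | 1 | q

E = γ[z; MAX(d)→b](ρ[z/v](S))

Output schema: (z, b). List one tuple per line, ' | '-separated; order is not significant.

Row counts bottom-up:
  S → 3
  ρ[z/v](S) → 3
  γ[z; MAX(d)→b](ρ[z/v](S)) → 3

== RESULT ==
z | b
p | 6
q | 7
t | 1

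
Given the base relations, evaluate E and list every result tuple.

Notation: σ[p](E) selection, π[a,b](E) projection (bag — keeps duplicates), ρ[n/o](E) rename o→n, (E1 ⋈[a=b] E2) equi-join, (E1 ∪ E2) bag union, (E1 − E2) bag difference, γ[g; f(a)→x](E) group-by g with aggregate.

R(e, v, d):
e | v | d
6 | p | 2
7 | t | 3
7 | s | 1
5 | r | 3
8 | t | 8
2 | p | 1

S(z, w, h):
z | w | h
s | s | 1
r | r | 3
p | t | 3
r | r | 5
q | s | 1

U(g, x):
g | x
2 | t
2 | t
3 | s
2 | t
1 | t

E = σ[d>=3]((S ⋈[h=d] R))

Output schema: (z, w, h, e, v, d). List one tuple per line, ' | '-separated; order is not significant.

Row counts bottom-up:
  S → 5
  R → 6
  (S ⋈[h=d] R) → 8
  σ[d>=3]((S ⋈[h=d] R)) → 4

== RESULT ==
z | w | h | e | v | d
p | t | 3 | 5 | r | 3
p | t | 3 | 7 | t | 3
r | r | 3 | 5 | r | 3
r | r | 3 | 7 | t | 3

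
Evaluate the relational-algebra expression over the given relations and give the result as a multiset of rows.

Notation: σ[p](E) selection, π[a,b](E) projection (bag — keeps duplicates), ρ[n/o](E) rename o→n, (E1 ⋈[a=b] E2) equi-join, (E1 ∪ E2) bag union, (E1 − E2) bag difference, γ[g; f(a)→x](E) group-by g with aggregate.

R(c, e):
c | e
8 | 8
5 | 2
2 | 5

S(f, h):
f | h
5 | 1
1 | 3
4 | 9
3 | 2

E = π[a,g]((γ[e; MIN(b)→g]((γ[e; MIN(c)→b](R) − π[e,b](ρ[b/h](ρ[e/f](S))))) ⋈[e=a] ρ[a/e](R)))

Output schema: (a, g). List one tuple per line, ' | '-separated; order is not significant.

Subexpression sizes:
  R → 3
  γ[e; MIN(c)→b](R) → 3
  S → 4
  ρ[e/f](S) → 4
  ρ[b/h](ρ[e/f](S)) → 4
  π[e,b](ρ[b/h](ρ[e/f](S))) → 4
  (γ[e; MIN(c)→b](R) − π[e,b](ρ[b/h](ρ[e/f](S)))) → 3
  γ[e; MIN(b)→g]((γ[e; MIN(c)→b](R) − π[e,b](ρ[b/h](ρ[e/f](S))))) → 3
  R → 3
  ρ[a/e](R) → 3
  (γ[e; MIN(b)→g]((γ[e; MIN(c)→b](R) − π[e,b](ρ[b/h](ρ[e/f](S))))) ⋈[e=a] ρ[a/e](R)) → 3
  π[a,g]((γ[e; MIN(b)→g]((γ[e; MIN(c)→b](R) − π[e,b](ρ[b/h](ρ[e/f](S))))) ⋈[e=a] ρ[a/e](R))) → 3

== RESULT ==
a | g
2 | 5
5 | 2
8 | 8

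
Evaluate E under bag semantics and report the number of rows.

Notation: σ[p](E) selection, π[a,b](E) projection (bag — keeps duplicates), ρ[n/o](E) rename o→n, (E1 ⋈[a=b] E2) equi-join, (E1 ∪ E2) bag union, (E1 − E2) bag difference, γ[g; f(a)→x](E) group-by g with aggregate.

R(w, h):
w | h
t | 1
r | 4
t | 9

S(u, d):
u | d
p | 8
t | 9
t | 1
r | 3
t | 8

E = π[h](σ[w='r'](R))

Row counts bottom-up:
  R → 3
  σ[w='r'](R) → 1
  π[h](σ[w='r'](R)) → 1

|E| = 1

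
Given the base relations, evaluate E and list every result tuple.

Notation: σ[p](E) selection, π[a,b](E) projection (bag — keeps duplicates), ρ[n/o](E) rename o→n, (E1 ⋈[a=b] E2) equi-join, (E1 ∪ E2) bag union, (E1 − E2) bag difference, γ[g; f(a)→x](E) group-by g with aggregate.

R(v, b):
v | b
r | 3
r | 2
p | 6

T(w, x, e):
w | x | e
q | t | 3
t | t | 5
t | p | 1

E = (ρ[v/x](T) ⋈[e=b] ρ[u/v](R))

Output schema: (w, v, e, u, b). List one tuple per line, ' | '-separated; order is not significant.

Per-node cardinality:
  T → 3
  ρ[v/x](T) → 3
  R → 3
  ρ[u/v](R) → 3
  (ρ[v/x](T) ⋈[e=b] ρ[u/v](R)) → 1

== RESULT ==
w | v | e | u | b
q | t | 3 | r | 3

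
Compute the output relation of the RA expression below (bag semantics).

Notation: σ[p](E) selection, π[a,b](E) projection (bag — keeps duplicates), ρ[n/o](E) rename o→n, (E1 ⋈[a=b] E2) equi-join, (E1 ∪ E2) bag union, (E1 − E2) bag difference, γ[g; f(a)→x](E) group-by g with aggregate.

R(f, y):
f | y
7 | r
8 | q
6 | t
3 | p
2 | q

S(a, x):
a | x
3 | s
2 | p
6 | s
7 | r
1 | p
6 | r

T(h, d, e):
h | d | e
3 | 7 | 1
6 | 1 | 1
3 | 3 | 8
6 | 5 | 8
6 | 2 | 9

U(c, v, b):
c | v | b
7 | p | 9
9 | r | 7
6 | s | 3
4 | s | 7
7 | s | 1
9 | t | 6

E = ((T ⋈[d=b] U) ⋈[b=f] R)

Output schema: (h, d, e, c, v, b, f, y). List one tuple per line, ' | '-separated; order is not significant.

Per-node cardinality:
  T → 5
  U → 6
  (T ⋈[d=b] U) → 4
  R → 5
  ((T ⋈[d=b] U) ⋈[b=f] R) → 3

== RESULT ==
h | d | e | c | v | b | f | y
3 | 3 | 8 | 6 | s | 3 | 3 | p
3 | 7 | 1 | 4 | s | 7 | 7 | r
3 | 7 | 1 | 9 | r | 7 | 7 | r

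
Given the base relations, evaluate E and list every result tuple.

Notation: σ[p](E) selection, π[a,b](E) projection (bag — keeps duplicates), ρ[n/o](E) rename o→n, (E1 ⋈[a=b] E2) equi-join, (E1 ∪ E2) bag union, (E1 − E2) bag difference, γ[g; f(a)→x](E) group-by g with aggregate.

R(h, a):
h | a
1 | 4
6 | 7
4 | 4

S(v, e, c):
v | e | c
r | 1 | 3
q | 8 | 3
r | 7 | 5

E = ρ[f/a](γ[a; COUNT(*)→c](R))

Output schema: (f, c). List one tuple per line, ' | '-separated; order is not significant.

Row counts bottom-up:
  R → 3
  γ[a; COUNT(*)→c](R) → 2
  ρ[f/a](γ[a; COUNT(*)→c](R)) → 2

== RESULT ==
f | c
4 | 2
7 | 1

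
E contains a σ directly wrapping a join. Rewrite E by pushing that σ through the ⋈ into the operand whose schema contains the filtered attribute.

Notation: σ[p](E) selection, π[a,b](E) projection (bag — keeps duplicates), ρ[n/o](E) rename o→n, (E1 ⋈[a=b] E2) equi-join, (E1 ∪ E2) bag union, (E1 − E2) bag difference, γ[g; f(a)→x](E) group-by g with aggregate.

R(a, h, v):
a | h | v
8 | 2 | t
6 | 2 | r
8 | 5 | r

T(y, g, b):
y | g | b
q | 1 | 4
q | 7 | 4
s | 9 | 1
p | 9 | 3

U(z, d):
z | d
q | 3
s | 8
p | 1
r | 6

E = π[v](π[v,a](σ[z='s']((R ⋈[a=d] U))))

σ filters on z, owned by the right side.
E' = π[v](π[v,a]((R ⋈[a=d] σ[z='s'](U))))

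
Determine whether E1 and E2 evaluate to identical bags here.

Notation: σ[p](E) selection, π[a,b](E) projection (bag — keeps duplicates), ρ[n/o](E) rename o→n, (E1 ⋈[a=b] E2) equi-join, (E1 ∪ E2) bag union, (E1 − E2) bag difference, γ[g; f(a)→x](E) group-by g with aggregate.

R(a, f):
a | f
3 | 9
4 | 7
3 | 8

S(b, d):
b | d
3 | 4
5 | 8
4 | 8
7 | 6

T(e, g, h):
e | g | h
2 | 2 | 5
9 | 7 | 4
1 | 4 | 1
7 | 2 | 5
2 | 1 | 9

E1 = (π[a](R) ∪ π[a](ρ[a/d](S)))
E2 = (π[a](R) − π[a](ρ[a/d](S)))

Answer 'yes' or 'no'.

E1 row counts bottom-up:
  R → 3
  π[a](R) → 3
  S → 4
  ρ[a/d](S) → 4
  π[a](ρ[a/d](S)) → 4
  (π[a](R) ∪ π[a](ρ[a/d](S))) → 7
E2 row counts bottom-up:
  R → 3
  π[a](R) → 3
  S → 4
  ρ[a/d](S) → 4
  π[a](ρ[a/d](S)) → 4
  (π[a](R) − π[a](ρ[a/d](S))) → 2

E1 result:
a
3
3
4
4
6
8
8
E2 result:
a
3
3
Witness: (6,) appears 1× in E1 but 0× in E2.

no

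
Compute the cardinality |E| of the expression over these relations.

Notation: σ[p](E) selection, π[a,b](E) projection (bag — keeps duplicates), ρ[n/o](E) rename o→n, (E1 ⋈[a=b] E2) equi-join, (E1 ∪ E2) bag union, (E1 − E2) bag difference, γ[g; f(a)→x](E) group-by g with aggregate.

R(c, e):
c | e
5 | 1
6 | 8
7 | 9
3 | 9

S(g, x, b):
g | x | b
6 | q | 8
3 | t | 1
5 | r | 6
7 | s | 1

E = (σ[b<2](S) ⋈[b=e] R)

Per-node cardinality:
  S → 4
  σ[b<2](S) → 2
  R → 4
  (σ[b<2](S) ⋈[b=e] R) → 2

|E| = 2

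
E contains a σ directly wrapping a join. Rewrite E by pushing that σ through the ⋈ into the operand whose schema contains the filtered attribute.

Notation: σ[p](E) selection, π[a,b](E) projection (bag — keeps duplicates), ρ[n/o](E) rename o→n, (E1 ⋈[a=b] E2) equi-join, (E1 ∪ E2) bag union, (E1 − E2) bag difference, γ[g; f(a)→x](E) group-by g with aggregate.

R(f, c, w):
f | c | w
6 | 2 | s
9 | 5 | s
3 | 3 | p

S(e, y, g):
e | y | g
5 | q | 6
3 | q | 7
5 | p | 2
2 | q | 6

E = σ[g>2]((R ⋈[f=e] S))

σ filters on g, owned by the right side.
E' = (R ⋈[f=e] σ[g>2](S))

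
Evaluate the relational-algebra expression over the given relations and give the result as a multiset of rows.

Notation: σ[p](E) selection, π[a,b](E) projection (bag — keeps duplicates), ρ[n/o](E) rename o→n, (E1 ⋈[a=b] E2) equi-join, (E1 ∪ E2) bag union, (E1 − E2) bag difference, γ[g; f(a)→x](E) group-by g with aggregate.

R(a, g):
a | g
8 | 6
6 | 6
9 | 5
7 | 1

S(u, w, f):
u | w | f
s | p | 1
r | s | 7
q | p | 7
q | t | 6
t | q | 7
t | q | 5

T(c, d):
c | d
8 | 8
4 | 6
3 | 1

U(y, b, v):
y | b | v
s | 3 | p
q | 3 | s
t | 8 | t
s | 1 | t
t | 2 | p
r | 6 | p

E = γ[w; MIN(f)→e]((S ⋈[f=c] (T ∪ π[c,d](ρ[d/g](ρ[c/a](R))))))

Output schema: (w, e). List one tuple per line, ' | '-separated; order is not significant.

Row counts bottom-up:
  S → 6
  T → 3
  R → 4
  ρ[c/a](R) → 4
  ρ[d/g](ρ[c/a](R)) → 4
  π[c,d](ρ[d/g](ρ[c/a](R))) → 4
  (T ∪ π[c,d](ρ[d/g](ρ[c/a](R)))) → 7
  (S ⋈[f=c] (T ∪ π[c,d](ρ[d/g](ρ[c/a](R))))) → 4
  γ[w; MIN(f)→e]((S ⋈[f=c] (T ∪ π[c,d](ρ[d/g](ρ[c/a](R)))))) → 4

== RESULT ==
w | e
p | 7
q | 7
s | 7
t | 6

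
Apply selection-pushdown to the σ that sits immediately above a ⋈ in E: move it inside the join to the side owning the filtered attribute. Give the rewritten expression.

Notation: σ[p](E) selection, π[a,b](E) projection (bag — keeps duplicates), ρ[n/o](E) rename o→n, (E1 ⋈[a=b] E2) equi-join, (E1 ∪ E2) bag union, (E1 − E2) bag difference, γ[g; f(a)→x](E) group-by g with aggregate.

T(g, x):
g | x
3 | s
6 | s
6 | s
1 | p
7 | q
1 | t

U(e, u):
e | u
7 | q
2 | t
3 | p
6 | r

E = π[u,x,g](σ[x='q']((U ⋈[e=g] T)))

σ filters on x, owned by the right side.
E' = π[u,x,g]((U ⋈[e=g] σ[x='q'](T)))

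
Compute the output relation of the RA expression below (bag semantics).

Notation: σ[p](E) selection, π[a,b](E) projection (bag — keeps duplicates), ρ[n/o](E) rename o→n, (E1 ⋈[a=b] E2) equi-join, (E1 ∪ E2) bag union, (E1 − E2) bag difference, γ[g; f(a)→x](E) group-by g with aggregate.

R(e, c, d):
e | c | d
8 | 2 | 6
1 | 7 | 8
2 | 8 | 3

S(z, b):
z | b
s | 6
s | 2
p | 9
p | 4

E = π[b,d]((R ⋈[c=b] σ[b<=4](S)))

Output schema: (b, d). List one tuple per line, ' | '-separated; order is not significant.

Stepwise |·|:
  R → 3
  S → 4
  σ[b<=4](S) → 2
  (R ⋈[c=b] σ[b<=4](S)) → 1
  π[b,d]((R ⋈[c=b] σ[b<=4](S))) → 1

== RESULT ==
b | d
2 | 6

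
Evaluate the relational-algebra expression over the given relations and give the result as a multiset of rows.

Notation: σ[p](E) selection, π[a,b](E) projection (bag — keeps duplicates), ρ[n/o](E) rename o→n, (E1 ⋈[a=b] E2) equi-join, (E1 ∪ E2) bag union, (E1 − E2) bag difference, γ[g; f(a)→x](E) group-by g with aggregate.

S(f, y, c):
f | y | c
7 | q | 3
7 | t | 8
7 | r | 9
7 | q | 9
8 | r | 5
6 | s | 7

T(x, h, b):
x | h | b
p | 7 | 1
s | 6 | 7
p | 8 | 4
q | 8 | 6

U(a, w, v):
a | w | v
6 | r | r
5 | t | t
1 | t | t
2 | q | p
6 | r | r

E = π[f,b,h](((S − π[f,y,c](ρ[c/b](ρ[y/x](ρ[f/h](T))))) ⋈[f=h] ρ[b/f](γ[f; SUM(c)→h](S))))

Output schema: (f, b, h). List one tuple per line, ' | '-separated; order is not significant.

Per-node cardinality:
  S → 6
  T → 4
  ρ[f/h](T) → 4
  ρ[y/x](ρ[f/h](T)) → 4
  ρ[c/b](ρ[y/x](ρ[f/h](T))) → 4
  π[f,y,c](ρ[c/b](ρ[y/x](ρ[f/h](T)))) → 4
  (S − π[f,y,c](ρ[c/b](ρ[y/x](ρ[f/h](T))))) → 5
  S → 6
  γ[f; SUM(c)→h](S) → 3
  ρ[b/f](γ[f; SUM(c)→h](S)) → 3
  ((S − π[f,y,c](ρ[c/b](ρ[y/x](ρ[f/h](T))))) ⋈[f=h] ρ[b/f](γ[f; SUM(c)→h](S))) → 4
  π[f,b,h](((S − π[f,y,c](ρ[c/b](ρ[y/x](ρ[f/h](T))))) ⋈[f=h] ρ[b/f](γ[f; SUM(c)→h](S)))) → 4

== RESULT ==
f | b | h
7 | 6 | 7
7 | 6 | 7
7 | 6 | 7
7 | 6 | 7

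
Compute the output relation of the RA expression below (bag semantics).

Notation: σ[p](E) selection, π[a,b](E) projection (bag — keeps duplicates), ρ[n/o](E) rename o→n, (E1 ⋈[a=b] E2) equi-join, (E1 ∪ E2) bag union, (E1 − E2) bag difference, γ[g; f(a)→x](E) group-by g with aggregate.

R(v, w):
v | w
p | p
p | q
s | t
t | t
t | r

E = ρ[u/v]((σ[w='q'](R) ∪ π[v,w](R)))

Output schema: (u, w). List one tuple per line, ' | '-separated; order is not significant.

Stepwise |·|:
  R → 5
  σ[w='q'](R) → 1
  R → 5
  π[v,w](R) → 5
  (σ[w='q'](R) ∪ π[v,w](R)) → 6
  ρ[u/v]((σ[w='q'](R) ∪ π[v,w](R))) → 6

== RESULT ==
u | w
p | p
p | q
p | q
s | t
t | r
t | t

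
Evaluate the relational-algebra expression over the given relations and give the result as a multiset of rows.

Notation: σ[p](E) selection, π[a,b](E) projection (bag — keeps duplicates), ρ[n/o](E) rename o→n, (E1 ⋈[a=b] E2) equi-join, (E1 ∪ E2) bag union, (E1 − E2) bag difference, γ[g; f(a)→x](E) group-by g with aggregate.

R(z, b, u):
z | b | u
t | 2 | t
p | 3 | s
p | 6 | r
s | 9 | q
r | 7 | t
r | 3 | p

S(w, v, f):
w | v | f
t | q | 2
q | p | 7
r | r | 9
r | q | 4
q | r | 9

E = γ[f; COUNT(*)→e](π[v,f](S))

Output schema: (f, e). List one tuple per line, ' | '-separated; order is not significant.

Per-node cardinality:
  S → 5
  π[v,f](S) → 5
  γ[f; COUNT(*)→e](π[v,f](S)) → 4

== RESULT ==
f | e
2 | 1
4 | 1
7 | 1
9 | 2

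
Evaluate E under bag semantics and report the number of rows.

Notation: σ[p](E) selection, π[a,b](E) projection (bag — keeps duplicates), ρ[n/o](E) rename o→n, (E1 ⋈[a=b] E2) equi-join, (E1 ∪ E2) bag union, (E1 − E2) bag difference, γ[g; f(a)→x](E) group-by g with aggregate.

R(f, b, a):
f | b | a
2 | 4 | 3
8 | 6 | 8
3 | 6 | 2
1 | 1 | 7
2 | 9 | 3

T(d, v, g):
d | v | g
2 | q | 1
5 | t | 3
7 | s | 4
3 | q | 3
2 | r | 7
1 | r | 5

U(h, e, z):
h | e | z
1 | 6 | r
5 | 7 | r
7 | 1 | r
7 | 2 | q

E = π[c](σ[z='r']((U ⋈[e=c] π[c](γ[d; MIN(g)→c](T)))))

Stepwise |·|:
  U → 4
  T → 6
  γ[d; MIN(g)→c](T) → 5
  π[c](γ[d; MIN(g)→c](T)) → 5
  (U ⋈[e=c] π[c](γ[d; MIN(g)→c](T))) → 1
  σ[z='r']((U ⋈[e=c] π[c](γ[d; MIN(g)→c](T)))) → 1
  π[c](σ[z='r']((U ⋈[e=c] π[c](γ[d; MIN(g)→c](T))))) → 1

|E| = 1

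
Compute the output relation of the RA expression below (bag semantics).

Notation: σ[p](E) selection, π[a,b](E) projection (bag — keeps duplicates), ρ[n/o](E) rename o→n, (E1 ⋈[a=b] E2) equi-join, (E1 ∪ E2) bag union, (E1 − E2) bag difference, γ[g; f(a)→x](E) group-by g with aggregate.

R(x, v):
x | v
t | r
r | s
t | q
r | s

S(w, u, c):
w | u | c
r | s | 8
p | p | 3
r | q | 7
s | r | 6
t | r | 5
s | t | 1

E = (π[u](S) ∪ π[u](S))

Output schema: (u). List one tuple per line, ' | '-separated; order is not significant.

Subexpression sizes:
  S → 6
  π[u](S) → 6
  S → 6
  π[u](S) → 6
  (π[u](S) ∪ π[u](S)) → 12

== RESULT ==
u
p
p
q
q
r
r
r
r
s
s
t
t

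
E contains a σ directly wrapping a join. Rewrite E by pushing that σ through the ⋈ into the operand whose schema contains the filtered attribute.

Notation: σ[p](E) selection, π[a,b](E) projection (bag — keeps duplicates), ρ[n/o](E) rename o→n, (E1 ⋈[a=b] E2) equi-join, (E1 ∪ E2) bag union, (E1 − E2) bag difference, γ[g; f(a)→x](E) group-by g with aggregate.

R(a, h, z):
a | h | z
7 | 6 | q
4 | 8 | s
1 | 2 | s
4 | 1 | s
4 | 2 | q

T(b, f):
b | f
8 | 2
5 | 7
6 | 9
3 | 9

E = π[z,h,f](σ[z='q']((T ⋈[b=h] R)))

σ filters on z, owned by the right side.
E' = π[z,h,f]((T ⋈[b=h] σ[z='q'](R)))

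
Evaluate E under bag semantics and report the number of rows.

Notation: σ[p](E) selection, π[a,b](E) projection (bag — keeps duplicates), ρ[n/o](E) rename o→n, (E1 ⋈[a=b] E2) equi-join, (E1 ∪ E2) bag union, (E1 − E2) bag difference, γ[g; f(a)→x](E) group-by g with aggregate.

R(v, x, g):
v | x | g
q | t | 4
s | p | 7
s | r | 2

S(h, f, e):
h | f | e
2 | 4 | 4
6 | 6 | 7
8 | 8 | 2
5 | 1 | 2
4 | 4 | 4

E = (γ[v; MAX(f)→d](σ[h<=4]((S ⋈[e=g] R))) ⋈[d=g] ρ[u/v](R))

Stepwise |·|:
  S → 5
  R → 3
  (S ⋈[e=g] R) → 5
  σ[h<=4]((S ⋈[e=g] R)) → 2
  γ[v; MAX(f)→d](σ[h<=4]((S ⋈[e=g] R))) → 1
  R → 3
  ρ[u/v](R) → 3
  (γ[v; MAX(f)→d](σ[h<=4]((S ⋈[e=g] R))) ⋈[d=g] ρ[u/v](R)) → 1

|E| = 1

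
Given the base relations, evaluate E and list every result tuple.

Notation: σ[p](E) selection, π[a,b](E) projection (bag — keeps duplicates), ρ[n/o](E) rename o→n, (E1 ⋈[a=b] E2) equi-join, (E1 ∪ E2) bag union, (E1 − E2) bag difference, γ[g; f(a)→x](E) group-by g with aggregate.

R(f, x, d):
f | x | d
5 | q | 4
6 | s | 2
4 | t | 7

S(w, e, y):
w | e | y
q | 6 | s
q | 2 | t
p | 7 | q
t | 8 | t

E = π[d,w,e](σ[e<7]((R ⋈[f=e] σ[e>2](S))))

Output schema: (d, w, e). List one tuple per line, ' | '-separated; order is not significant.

Stepwise |·|:
  R → 3
  S → 4
  σ[e>2](S) → 3
  (R ⋈[f=e] σ[e>2](S)) → 1
  σ[e<7]((R ⋈[f=e] σ[e>2](S))) → 1
  π[d,w,e](σ[e<7]((R ⋈[f=e] σ[e>2](S)))) → 1

== RESULT ==
d | w | e
2 | q | 6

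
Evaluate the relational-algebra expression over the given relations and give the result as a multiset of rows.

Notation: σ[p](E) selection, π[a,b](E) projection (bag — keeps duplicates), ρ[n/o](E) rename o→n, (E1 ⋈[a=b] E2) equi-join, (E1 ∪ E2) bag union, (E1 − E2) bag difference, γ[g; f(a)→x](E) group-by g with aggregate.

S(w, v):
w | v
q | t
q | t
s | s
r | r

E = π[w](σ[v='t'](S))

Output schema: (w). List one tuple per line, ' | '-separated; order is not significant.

Subexpression sizes:
  S → 4
  σ[v='t'](S) → 2
  π[w](σ[v='t'](S)) → 2

== RESULT ==
w
q
q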